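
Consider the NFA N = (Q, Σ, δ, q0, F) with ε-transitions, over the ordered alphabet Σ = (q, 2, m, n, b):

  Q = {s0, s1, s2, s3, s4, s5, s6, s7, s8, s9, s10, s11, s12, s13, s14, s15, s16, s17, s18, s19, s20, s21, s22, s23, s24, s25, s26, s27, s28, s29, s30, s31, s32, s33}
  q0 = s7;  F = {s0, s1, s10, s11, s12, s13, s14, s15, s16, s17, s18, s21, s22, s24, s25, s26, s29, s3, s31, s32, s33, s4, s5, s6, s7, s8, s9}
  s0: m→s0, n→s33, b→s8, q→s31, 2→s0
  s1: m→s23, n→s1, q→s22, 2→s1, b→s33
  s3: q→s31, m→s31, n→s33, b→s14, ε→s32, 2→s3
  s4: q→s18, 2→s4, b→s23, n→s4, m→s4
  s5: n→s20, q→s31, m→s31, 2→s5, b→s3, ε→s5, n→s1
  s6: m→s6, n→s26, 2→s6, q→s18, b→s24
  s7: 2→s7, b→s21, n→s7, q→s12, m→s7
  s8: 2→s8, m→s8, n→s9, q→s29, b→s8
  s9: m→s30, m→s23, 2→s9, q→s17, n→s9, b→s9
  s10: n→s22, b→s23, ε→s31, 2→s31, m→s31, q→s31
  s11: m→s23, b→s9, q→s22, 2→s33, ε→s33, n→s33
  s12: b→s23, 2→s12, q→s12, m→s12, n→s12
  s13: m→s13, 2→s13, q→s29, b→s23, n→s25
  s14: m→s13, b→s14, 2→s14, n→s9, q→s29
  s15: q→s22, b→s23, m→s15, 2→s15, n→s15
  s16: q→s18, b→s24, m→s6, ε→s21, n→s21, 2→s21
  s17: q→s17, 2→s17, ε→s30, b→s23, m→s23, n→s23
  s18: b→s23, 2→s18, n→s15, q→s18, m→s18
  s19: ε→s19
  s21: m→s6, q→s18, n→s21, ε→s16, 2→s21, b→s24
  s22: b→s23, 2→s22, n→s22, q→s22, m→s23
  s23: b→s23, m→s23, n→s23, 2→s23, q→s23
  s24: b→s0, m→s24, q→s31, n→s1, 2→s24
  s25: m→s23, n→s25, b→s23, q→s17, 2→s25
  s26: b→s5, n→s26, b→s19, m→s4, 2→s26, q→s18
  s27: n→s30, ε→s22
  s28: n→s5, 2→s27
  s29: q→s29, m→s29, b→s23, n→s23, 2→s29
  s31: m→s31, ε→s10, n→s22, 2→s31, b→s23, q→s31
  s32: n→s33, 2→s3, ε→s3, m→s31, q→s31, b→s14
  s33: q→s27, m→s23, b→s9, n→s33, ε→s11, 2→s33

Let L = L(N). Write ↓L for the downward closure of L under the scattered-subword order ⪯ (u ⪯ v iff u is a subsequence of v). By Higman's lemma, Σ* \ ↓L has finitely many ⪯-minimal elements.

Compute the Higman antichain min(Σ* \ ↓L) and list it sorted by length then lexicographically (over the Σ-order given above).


A = [qb, bbnm, bqnqm, bmnmb, bbbbqn].

|Q|=34, |F|=27, |δ|=158 (12 ε).
min D↑ (24 st, q0=0, F={3}): 0:q→1,2→0,m→0,n→0,b→2 1:q→1,2→1,m→1,n→1,b→3 2:q→4,2→2,m→5,n→2,b→6 3:q→3,2→3,m→3,n→3,b→3 4:q→4,2→4,m→4,n→7,b→3 5:q→4,2→5,m→5,n→8,b→6 6:q→9,2→6,m→6,n→10,b→11 7:q→12,2→7,m→7,n→7,b→3 8:q→4,2→8,m→13,n→8,b→14 9:q→9,2→9,m→9,n→12,b→3 10:q→12,2→10,m→3,n→10,b→15 11:q→9,2→11,m→11,n→15,b→16 12:q→12,2→12,m→3,n→12,b→3 13:q→4,2→13,m→13,n→13,b→3 14:q→9,2→14,m→9,n→10,b→17 15:q→12,2→15,m→3,n→15,b→18 16:q→19,2→16,m→16,n→18,b→16 17:q→9,2→17,m→9,n→15,b→20 18:q→21,2→18,m→3,n→18,b→18 19:q→19,2→19,m→19,n→3,b→3 20:q→19,2→20,m→22,n→18,b→20 21:q→21,2→21,m→3,n→3,b→3 22:q→19,2→22,m→22,n→23,b→3 23:q→21,2→23,m→3,n→23,b→3.
'qb': |S_i|=[32, 11, 1] end={s23} — reject; 2/2 single-dels accept.
'bbnm': run [32, 30, 23, 11, 2] end={s23,s30} ∉↓L; 4/4 deletions ∈↓L.
'bqnqm': |S_i|=[32, 30, 10, 4, 2, 1] end={s23} rej; 5/5 single-dels accept.
'bmnmb': |S_i|=[32, 30, 28, 24, 12, 1] end={s23} — reject; 5/5 deletions ∈↓L.
'bbbbqn': |S_i|=[32, 30, 23, 18, 9, 4, 1] end={s23} ∉↓L; 6/6 single-dels accept.
5 obstructions.


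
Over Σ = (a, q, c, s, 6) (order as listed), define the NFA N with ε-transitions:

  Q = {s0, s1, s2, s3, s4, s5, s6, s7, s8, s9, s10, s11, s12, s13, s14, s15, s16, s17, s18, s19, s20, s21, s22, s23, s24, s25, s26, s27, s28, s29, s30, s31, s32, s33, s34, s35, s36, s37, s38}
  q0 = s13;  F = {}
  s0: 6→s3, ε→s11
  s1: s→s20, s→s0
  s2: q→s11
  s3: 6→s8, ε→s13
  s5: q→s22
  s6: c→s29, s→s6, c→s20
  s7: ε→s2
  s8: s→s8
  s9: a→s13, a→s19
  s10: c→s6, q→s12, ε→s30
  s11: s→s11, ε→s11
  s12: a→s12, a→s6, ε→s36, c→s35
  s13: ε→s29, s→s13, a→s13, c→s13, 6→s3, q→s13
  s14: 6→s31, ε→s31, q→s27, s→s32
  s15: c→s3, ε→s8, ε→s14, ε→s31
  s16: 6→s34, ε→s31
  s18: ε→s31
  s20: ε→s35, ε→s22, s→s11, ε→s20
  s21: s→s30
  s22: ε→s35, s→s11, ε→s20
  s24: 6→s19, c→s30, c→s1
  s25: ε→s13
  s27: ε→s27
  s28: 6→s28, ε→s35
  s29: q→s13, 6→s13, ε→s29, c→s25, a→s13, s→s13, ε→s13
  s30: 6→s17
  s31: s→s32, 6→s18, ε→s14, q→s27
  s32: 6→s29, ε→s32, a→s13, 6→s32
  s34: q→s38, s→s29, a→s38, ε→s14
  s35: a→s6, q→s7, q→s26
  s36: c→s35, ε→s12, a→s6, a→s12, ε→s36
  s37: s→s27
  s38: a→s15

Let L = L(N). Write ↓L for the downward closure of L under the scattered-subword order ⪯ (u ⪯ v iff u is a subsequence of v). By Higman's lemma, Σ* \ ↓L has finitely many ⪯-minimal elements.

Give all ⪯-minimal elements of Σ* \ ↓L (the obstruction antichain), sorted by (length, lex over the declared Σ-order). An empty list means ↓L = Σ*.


Antichain: [ε].

|Q|=39, |F|=0, |δ|=86 (28 ε).
min D↑ (1 st, q0=0, F={0}): 0:a→0,q→0,c→0,s→0,6→0 [Hopcroft].
ε ∈ L(D↑) ⇒ ↓L = ∅.


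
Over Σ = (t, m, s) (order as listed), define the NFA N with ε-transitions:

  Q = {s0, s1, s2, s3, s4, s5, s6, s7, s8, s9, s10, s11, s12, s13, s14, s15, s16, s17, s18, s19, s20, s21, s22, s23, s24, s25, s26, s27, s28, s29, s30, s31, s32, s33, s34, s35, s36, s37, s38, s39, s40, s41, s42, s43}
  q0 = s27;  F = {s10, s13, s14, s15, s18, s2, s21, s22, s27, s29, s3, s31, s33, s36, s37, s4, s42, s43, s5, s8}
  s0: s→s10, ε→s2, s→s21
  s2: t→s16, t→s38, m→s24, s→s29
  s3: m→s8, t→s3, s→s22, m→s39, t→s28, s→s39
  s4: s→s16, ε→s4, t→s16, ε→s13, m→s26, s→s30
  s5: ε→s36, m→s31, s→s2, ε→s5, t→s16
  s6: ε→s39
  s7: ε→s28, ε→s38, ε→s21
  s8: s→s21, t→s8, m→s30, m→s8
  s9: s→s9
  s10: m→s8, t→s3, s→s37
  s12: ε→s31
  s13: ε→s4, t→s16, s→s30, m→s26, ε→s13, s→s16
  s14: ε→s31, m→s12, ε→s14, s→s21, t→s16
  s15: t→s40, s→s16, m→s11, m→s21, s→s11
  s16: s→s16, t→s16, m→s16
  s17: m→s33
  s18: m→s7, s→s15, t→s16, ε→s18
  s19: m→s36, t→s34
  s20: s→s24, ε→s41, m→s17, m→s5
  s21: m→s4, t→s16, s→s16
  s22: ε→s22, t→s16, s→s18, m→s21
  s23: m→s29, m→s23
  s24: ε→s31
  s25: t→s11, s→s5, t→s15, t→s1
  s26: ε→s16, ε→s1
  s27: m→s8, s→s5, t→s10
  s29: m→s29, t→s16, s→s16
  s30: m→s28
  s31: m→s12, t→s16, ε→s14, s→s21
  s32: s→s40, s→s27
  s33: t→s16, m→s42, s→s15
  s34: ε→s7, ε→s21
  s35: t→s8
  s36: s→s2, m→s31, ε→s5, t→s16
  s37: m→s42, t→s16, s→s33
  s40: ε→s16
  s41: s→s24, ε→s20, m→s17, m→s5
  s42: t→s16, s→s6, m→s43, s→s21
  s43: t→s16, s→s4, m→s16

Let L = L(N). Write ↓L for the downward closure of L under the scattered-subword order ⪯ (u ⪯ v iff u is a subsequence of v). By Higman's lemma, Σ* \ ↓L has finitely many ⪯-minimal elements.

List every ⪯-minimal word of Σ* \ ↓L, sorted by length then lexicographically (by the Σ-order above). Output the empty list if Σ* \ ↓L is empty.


min(Σ*\↓L) = [st, mss, msmm, ssss, ttsms, tsmmm].

|Q|=44, |F|=20, |δ|=121 (26 ε).
min D↑ (18 st, q0=0, F={7}): 0:t→1,m→2,s→3 1:t→4,m→2,s→5 2:t→2,m→2,s→6 3:t→7,m→8,s→9 4:t→4,m→2,s→10 5:t→7,m→11,s→12 6:t→7,m→13,s→7 7:t→7,m→7,s→7 8:t→7,m→8,s→6 9:t→7,m→8,s→14 10:t→7,m→6,s→15 11:t→7,m→16,s→6 12:t→7,m→11,s→17 13:t→7,m→7,s→7 14:t→7,m→14,s→7 15:t→7,m→6,s→17 16:t→7,m→7,s→13 17:t→7,m→6,s→7 (ε-aug+det+¬).
'st': run [33, 29, 3] end={s16,s38,s40} rej; 2/2 del acc.
'mss': |S_i|=[33, 21, 10, 3] end={s16,s28,s30} ∉↓L; 3/3 del acc.
'msmm': N↓-sim [33, 21, 10, 7, 4] end={s1,s16,s26,s28} rej; 4/4 single-dels accept.
'ssss': run [33, 29, 25, 14, 4] end={s11,s16,s28,s30} rej; 4/4 deletions ∈↓L.
'ttsms': run [33, 24, 18, 16, 11, 3] end={s16,s28,s30} rej; 5/5 deletions ∈↓L.
'tsmmm': N↓-sim [33, 24, 21, 15, 8, 4] end={s1,s16,s26,s28} ∉↓L; 5/5 del acc.
6 words, ⪯-incomp.


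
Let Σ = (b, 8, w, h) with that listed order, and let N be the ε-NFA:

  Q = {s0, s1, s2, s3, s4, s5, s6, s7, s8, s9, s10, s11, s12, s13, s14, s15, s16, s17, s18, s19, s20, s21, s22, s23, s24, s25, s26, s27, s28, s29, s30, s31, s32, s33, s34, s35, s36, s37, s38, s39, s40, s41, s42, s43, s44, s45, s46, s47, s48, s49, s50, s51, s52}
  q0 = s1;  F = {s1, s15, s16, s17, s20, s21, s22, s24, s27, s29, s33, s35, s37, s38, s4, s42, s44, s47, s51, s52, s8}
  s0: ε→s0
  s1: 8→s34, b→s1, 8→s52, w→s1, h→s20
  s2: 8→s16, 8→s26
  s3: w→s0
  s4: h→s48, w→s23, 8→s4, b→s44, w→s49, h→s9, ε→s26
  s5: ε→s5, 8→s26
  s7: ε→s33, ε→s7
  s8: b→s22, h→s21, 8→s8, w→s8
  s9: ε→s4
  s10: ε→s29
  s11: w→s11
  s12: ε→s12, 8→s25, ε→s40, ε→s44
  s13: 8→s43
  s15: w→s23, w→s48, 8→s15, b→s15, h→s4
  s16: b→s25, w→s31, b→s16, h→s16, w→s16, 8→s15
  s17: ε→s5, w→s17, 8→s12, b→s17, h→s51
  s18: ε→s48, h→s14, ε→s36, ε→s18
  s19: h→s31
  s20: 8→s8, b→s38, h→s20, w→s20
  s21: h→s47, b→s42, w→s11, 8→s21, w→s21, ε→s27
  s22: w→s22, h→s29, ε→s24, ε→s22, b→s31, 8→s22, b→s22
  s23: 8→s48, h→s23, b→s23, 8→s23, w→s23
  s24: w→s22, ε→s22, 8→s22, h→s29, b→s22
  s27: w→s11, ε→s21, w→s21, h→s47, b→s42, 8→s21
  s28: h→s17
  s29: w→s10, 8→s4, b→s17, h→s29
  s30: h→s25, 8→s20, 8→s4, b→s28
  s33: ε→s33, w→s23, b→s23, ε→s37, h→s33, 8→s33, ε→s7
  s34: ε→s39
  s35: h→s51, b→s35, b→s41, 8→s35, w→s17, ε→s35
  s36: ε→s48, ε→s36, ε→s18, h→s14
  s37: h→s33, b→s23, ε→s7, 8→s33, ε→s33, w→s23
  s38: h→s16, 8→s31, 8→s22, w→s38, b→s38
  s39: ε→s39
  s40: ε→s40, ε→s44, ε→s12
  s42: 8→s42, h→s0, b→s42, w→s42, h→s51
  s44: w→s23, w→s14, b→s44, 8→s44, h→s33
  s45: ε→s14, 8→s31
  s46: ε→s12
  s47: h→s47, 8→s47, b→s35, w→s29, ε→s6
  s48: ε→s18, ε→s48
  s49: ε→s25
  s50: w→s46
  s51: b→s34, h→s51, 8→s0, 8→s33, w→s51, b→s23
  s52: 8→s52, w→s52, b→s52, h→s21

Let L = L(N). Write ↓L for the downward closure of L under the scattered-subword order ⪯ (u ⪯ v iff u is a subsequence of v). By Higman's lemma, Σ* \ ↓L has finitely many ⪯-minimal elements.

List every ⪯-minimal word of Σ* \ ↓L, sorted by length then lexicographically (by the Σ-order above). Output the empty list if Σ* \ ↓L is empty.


A = [8hbhb, hbh8w, 8hhw8w].

|Q|=53, |F|=21, |δ|=160 (39 ε).
min D↑ (19 st, q0=0, F={14}): 0:b→0,8→1,w→0,h→2 1:b→1,8→1,w→1,h→3 2:b→4,8→5,w→2,h→2 3:b→6,8→3,w→3,h→7 4:b→4,8→8,w→4,h→9 5:b→8,8→5,w→5,h→3 6:b→6,8→6,w→6,h→10 7:b→11,8→7,w→12,h→7 8:b→8,8→8,w→8,h→12 9:b→9,8→13,w→9,h→9 10:b→14,8→15,w→10,h→10 11:b→11,8→11,w→16,h→10 12:b→16,8→17,w→12,h→12 13:b→13,8→13,w→14,h→17 14:b→14,8→14,w→14,h→14 15:b→14,8→15,w→14,h→15 16:b→16,8→18,w→16,h→10 17:b→18,8→17,w→14,h→17 18:b→18,8→18,w→14,h→15 (ε-aug+det+¬).
'8hbhb': |S_i|=[42, 38, 32, 22, 12, 7] end={s14,s18,s23,s34,s36,s39,s48} — reject; 5/5 single-dels accept.
'hbh8w': N↓-sim [42, 40, 33, 27, 18, 7] end={s14,s18,s23,s25,s36,s48,s49} — reject; 5/5 del acc.
'8hhw8w': run [42, 38, 32, 28, 24, 17, 7] end={s14,s18,s23,s25,s36,s48,s49} rej; 6/6 del acc.
3 obstructions.


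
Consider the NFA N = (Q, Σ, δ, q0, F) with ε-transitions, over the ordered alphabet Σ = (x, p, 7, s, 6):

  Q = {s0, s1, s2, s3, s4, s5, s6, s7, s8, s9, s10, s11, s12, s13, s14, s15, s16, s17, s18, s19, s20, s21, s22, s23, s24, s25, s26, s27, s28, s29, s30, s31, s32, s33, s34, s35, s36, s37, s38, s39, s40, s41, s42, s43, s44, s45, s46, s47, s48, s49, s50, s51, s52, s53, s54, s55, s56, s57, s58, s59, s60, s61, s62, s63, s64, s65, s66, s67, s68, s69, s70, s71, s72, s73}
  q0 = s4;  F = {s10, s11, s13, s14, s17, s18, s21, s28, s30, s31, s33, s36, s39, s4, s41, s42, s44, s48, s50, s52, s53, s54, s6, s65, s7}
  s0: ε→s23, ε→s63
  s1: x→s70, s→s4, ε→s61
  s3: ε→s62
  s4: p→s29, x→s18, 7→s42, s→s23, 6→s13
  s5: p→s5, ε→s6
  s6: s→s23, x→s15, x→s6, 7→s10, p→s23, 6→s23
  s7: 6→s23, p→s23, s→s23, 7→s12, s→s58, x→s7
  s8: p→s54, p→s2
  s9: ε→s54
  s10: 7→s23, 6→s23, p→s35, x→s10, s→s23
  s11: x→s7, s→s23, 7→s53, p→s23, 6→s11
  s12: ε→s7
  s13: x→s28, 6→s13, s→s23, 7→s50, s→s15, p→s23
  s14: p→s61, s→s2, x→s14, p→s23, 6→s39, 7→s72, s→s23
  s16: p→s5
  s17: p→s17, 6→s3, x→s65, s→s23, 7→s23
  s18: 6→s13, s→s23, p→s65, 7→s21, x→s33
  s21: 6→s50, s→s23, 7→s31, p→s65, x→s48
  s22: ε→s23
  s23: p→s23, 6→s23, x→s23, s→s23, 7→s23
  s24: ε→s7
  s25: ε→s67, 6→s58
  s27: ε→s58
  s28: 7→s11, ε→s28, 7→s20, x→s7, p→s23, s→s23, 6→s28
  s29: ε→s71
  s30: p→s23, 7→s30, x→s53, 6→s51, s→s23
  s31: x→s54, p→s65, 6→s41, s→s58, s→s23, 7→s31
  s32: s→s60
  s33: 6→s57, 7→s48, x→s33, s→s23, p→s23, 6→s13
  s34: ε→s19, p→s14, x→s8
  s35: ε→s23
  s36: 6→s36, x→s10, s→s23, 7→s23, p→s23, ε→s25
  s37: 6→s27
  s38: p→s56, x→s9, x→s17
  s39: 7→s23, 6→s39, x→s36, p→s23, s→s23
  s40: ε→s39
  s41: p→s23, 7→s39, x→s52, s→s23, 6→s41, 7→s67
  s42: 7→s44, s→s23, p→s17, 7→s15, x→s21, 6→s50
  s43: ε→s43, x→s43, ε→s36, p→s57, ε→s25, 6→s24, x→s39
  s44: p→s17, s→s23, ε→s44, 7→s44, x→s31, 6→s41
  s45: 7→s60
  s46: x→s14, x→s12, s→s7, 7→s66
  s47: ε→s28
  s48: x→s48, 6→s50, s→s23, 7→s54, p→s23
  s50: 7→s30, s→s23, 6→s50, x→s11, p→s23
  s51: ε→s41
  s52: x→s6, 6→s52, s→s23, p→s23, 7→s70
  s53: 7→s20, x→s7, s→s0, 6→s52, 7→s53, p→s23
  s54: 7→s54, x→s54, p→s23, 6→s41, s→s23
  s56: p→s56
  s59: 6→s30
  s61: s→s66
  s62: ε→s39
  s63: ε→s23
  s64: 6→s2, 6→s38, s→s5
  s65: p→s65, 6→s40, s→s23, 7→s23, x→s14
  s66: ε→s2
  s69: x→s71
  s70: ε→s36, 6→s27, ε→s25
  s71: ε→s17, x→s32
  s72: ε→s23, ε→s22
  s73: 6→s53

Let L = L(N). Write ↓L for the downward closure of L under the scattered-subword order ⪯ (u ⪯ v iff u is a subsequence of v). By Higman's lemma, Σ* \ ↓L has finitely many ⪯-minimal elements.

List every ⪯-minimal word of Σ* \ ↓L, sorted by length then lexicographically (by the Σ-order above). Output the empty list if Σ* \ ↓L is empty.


min(Σ*\↓L) = [s, p7, 6p, xxp, 6xx6, 77677].

|Q|=74, |F|=25, |δ|=205 (31 ε).
min D↑ (26 st, q0=0, F={4}): 0:x→1,p→2,7→3,s→4,6→5 1:x→6,p→7,7→8,s→4,6→5 2:x→7,p→2,7→4,s→4,6→9 3:x→8,p→2,7→10,s→4,6→11 4:x→4,p→4,7→4,s→4,6→4 5:x→12,p→4,7→11,s→4,6→5 6:x→6,p→4,7→13,s→4,6→5 7:x→14,p→7,7→4,s→4,6→9 8:x→13,p→7,7→15,s→4,6→11 9:x→16,p→4,7→4,s→4,6→9 10:x→15,p→2,7→10,s→4,6→17 11:x→18,p→4,7→19,s→4,6→11 12:x→20,p→4,7→18,s→4,6→12 13:x→13,p→4,7→21,s→4,6→11 14:x→14,p→4,7→4,s→4,6→9 15:x→21,p→7,7→15,s→4,6→17 16:x→22,p→4,7→4,s→4,6→16 17:x→23,p→4,7→9,s→4,6→17 18:x→20,p→4,7→24,s→4,6→18 19:x→24,p→4,7→19,s→4,6→17 20:x→20,p→4,7→20,s→4,6→4 21:x→21,p→4,7→21,s→4,6→17 22:x→22,p→4,7→4,s→4,6→4 23:x→25,p→4,7→16,s→4,6→23 24:x→20,p→4,7→24,s→4,6→23 25:x→25,p→4,7→22,s→4,6→4 (ε-aug+det+¬).
's': N↓-sim [51, 8] end={s0,s15,s2,s23,s58,s60,s63,s66} ∉↓L; 1/1 deletions ∈↓L.
'p7': |S_i|=[51, 23, 3] end={s22,s23,s72} rej; 2/2 single-dels accept.
'6p': N↓-sim [51, 30, 2] end={s23,s35} rej; 2/2 single-dels accept.
'xxp': N↓-sim [51, 43, 36, 5] end={s2,s23,s35,s61,s66} ∉↓L; 3/3 single-dels accept.
'6xx6': N↓-sim [51, 30, 20, 8, 1] end={s23} ∉↓L; 4/4 deletions ∈↓L.
'77677': run [51, 41, 36, 18, 10, 1] end={s23} rej; 5/5 del acc.
6 words, ⪯-incomp.


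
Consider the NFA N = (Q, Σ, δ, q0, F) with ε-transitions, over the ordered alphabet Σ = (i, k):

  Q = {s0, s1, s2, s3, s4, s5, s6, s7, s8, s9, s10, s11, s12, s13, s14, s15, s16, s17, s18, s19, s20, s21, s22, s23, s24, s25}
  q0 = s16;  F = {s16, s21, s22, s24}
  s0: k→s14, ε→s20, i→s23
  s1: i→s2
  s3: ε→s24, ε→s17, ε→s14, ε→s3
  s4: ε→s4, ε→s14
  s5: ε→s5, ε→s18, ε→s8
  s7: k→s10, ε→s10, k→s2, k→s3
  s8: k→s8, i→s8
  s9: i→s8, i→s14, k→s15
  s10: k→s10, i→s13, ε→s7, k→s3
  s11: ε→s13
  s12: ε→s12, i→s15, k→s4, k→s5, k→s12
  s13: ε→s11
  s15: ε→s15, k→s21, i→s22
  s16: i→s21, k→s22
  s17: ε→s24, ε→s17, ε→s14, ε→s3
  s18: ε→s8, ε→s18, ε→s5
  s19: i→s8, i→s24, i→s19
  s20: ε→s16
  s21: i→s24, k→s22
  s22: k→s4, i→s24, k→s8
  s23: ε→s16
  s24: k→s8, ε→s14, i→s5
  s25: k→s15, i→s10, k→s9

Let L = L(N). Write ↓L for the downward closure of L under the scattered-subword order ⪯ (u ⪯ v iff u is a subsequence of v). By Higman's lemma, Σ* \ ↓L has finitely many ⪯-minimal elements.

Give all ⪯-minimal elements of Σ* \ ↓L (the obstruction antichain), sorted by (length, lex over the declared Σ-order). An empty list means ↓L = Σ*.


Antichain: [kk, iii, iik, kii].

|Q|=26, |F|=4, |δ|=61 (26 ε).
min D↑ (5 st, q0=0, F={4}): 0:i→1,k→2 1:i→3,k→2 2:i→3,k→4 3:i→4,k→4 4:i→4,k→4 [Hopcroft].
'kk': N↓-sim [9, 7, 3] end={s14,s4,s8} rej; 2/2 single-dels accept.
'iii': |S_i|=[9, 8, 5, 3] end={s18,s5,s8} ∉↓L; 3/3 deletions ∈↓L.
'iik': |S_i|=[9, 8, 5, 1] end={s8} — reject; 3/3 single-dels accept.
'kii': N↓-sim [9, 7, 5, 3] end={s18,s5,s8} rej; 3/3 del acc.
4 minimals (antichain).


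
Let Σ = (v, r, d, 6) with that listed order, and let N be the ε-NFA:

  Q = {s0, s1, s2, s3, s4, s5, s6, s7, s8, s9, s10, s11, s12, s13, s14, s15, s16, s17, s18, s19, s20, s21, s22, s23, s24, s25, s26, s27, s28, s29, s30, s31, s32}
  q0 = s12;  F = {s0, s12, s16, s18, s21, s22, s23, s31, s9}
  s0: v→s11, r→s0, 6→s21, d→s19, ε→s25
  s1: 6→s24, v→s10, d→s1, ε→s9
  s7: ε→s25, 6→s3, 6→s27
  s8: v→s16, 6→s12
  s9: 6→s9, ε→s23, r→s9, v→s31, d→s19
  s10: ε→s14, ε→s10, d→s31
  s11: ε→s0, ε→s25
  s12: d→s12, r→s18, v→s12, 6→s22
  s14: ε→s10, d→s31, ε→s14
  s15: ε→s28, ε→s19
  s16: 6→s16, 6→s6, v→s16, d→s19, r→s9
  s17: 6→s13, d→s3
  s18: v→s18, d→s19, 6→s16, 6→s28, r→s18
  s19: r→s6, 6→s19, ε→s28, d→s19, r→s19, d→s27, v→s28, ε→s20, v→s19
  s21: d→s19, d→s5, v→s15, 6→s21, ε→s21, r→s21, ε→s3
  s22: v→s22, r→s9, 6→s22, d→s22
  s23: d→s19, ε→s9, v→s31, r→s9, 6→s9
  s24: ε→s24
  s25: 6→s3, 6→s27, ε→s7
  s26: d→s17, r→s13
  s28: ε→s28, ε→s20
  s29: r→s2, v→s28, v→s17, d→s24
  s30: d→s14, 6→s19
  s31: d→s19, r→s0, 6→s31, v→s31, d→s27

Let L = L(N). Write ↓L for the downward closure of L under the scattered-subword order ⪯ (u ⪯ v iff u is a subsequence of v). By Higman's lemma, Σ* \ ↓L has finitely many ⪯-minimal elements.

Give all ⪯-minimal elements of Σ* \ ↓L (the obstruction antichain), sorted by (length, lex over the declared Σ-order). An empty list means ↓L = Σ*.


|Q|=33, |F|=9, |δ|=89 (21 ε).
min D↑ (9 st, q0=0, F={3}): 0:v→0,r→1,d→0,6→2 1:v→1,r→1,d→3,6→4 2:v→2,r→5,d→2,6→2 3:v→3,r→3,d→3,6→3 4:v→4,r→5,d→3,6→4 5:v→6,r→5,d→3,6→5 6:v→6,r→7,d→3,6→6 7:v→7,r→7,d→3,6→8 8:v→3,r→8,d→3,6→8.
'rd': run [20, 18, 6] end={s19,s20,s27,s28,s5,s6} ∉↓L; 2/2 single-dels accept.
'6rvr6v': N↓-sim [20, 18, 16, 14, 13, 9, 6] end={s15,s19,s20,s27,s28,s6} ∉↓L; 6/6 deletions ∈↓L.
2 minimals (antichain).

Antichain: [rd, 6rvr6v].


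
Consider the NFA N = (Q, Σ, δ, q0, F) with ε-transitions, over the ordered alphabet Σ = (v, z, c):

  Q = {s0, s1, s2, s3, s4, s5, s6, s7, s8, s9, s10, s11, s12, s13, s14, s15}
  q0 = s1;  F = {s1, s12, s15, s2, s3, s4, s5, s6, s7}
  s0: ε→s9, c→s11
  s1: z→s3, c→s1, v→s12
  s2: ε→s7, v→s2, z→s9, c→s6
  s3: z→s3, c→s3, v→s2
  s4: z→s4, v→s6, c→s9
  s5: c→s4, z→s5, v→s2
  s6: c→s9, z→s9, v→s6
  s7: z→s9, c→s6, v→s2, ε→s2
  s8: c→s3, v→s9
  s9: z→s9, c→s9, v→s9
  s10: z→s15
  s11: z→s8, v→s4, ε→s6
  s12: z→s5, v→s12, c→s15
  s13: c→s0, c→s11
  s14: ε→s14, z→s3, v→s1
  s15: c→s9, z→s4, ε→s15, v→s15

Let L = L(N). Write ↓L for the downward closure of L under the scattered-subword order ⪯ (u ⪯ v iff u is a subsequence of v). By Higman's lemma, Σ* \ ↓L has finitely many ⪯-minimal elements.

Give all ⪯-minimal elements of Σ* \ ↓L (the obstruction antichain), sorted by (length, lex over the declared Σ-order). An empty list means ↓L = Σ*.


min(Σ*\↓L) = [vcc, zvz].

|Q|=16, |F|=9, |δ|=46 (6 ε).
min D↑ (9 st, q0=0, F={7}): 0:v→1,z→2,c→0 1:v→1,z→3,c→4 2:v→5,z→2,c→2 3:v→5,z→3,c→6 4:v→4,z→6,c→7 5:v→5,z→7,c→8 6:v→8,z→6,c→7 7:v→7,z→7,c→7 8:v→8,z→7,c→7.
'vcc': |S_i|=[10, 8, 4, 1] end={s9} rej; 3/3 single-dels accept.
'zvz': N↓-sim [10, 7, 4, 1] end={s9} — reject; 3/3 del acc.
2 words, ⪯-incomp.


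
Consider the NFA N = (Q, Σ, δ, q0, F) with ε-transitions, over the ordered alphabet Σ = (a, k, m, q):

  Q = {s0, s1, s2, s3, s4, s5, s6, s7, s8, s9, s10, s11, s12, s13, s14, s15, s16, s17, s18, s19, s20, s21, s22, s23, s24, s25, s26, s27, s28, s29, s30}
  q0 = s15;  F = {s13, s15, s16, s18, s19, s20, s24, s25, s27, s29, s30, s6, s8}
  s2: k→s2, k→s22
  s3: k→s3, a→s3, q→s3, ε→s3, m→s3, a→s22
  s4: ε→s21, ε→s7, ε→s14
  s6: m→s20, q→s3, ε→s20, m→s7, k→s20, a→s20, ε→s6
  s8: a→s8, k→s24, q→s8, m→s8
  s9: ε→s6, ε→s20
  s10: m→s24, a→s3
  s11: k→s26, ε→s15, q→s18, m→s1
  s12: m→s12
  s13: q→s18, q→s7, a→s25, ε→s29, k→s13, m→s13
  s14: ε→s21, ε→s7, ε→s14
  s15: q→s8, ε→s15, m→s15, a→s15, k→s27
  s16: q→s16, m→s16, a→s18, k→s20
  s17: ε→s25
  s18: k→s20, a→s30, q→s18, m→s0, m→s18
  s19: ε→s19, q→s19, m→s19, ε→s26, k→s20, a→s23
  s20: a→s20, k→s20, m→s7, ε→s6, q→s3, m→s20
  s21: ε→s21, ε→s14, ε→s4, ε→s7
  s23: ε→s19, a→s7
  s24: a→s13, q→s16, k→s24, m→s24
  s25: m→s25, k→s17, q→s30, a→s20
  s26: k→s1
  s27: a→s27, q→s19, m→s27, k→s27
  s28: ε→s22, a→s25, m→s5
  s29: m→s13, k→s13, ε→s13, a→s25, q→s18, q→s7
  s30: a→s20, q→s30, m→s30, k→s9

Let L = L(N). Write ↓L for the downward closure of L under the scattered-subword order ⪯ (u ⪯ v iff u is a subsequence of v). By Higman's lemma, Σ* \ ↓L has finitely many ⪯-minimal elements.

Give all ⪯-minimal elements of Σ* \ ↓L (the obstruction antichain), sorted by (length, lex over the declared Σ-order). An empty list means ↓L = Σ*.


|Q|=31, |F|=13, |δ|=99 (25 ε).
min D↑ (12 st, q0=0, F={8}): 0:a→0,k→1,m→0,q→2 1:a→1,k→1,m→1,q→3 2:a→2,k→4,m→2,q→2 3:a→3,k→5,m→3,q→3 4:a→6,k→4,m→4,q→7 5:a→5,k→5,m→5,q→8 6:a→9,k→6,m→6,q→10 7:a→10,k→5,m→7,q→7 8:a→8,k→8,m→8,q→8 9:a→5,k→9,m→9,q→11 10:a→11,k→5,m→10,q→10 11:a→5,k→5,m→11,q→11.
'kqkq': |S_i|=[22, 20, 14, 7, 2] end={s22,s3} ∉↓L; 4/4 single-dels accept.
'qkaaaq': |S_i|=[22, 20, 16, 13, 9, 5, 2] end={s22,s3} ∉↓L; 6/6 deletions ∈↓L.
2 minimals (antichain).

A = [kqkq, qkaaaq].


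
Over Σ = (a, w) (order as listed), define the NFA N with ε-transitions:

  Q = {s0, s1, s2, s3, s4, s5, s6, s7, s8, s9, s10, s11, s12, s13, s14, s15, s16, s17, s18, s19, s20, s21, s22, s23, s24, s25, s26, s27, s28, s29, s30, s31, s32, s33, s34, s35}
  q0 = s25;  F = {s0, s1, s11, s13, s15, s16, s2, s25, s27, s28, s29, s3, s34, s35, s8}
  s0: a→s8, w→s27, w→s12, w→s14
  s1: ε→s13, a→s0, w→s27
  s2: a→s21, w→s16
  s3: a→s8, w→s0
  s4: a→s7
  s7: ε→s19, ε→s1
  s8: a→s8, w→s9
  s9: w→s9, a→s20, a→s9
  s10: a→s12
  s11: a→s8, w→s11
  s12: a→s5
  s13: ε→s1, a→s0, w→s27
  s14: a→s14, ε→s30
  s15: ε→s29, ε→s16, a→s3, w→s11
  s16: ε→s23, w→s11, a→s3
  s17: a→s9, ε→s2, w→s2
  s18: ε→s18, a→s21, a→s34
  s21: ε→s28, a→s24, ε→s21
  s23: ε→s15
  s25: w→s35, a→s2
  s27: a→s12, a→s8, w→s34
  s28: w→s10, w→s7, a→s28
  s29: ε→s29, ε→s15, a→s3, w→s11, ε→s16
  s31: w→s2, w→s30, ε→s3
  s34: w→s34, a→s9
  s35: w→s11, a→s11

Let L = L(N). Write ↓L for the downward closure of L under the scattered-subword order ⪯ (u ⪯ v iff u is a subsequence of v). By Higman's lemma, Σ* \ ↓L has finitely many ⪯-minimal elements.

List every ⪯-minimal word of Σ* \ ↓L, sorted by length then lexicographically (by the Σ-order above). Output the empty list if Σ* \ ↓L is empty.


A = [waaw, wwaw, aawwwa].

|Q|=36, |F|=15, |δ|=65 (17 ε).
min D↑ (13 st, q0=0, F={11}): 0:a→1,w→2 1:a→3,w→4 2:a→5,w→5 3:a→3,w→6 4:a→7,w→5 5:a→8,w→5 6:a→9,w→10 7:a→8,w→9 8:a→8,w→11 9:a→8,w→10 10:a→8,w→12 11:a→11,w→11 12:a→11,w→12.
'waaw': |S_i|=[27, 22, 12, 7, 2] end={s20,s9} rej; 4/4 single-dels accept.
'wwaw': run [27, 22, 11, 7, 2] end={s20,s9} rej; 4/4 single-dels accept.
'aawwwa': N↓-sim [27, 25, 19, 15, 9, 3, 2] end={s20,s9} — reject; 6/6 del acc.
3 obstructions.


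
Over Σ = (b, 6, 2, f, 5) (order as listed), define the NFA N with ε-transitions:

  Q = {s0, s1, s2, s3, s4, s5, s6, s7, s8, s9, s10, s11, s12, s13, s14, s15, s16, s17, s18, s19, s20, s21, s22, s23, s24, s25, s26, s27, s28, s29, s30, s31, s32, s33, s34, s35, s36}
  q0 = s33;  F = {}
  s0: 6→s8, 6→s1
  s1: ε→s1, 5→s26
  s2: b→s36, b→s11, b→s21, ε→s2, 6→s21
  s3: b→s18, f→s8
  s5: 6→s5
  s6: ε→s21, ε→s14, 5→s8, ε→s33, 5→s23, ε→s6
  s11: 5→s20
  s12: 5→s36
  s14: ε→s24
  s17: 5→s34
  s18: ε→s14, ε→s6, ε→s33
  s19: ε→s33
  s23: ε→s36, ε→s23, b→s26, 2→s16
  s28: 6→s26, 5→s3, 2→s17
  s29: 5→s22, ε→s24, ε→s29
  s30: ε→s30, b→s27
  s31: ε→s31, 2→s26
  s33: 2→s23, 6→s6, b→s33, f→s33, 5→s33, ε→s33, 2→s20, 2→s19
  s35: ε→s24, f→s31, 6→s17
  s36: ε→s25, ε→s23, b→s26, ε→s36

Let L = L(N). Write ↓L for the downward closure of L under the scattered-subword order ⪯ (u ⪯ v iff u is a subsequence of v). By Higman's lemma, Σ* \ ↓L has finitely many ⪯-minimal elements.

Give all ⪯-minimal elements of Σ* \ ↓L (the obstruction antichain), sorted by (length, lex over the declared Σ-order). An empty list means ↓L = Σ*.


|Q|=37, |F|=0, |δ|=55 (22 ε).
min D↑ (1 st, q0=0, F={0}): 0:b→0,6→0,2→0,f→0,5→0.
ε ∈ L(D↑) ⇒ ↓L = ∅.

Antichain: [ε].


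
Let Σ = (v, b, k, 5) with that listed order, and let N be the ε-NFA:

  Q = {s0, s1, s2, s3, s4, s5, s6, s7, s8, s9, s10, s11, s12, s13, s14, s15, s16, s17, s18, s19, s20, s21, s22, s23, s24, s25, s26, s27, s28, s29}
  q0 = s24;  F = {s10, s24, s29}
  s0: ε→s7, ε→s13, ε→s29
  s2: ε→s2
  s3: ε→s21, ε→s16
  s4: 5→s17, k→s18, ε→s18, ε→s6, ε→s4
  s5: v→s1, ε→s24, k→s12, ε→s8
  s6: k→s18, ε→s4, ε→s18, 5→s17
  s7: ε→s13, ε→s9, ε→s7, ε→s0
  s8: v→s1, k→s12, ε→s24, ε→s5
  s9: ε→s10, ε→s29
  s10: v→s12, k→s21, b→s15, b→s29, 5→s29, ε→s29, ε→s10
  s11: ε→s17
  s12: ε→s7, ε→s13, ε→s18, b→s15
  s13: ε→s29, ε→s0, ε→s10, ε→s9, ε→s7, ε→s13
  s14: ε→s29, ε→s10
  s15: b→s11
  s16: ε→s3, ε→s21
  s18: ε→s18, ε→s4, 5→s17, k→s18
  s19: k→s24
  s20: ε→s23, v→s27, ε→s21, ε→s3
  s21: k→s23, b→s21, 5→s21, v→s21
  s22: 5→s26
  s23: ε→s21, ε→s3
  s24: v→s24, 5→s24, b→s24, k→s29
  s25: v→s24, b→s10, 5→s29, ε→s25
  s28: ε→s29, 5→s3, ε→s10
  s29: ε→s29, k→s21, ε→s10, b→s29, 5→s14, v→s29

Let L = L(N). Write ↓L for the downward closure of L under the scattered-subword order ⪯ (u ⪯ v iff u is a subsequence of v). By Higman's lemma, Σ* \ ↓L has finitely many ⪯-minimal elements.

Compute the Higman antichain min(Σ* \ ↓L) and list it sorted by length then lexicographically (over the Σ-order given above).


A = [kk].

|Q|=30, |F|=3, |δ|=85 (49 ε).
min D↑ (3 st, q0=0, F={2}): 0:v→0,b→0,k→1,5→0 1:v→1,b→1,k→2,5→1 2:v→2,b→2,k→2,5→2 (ε-aug+det+¬).
'kk': N↓-sim [19, 18, 8] end={s16,s17,s18,s21,s23,s3,s4,s6} — reject; 2/2 del acc.
1 obstructions.


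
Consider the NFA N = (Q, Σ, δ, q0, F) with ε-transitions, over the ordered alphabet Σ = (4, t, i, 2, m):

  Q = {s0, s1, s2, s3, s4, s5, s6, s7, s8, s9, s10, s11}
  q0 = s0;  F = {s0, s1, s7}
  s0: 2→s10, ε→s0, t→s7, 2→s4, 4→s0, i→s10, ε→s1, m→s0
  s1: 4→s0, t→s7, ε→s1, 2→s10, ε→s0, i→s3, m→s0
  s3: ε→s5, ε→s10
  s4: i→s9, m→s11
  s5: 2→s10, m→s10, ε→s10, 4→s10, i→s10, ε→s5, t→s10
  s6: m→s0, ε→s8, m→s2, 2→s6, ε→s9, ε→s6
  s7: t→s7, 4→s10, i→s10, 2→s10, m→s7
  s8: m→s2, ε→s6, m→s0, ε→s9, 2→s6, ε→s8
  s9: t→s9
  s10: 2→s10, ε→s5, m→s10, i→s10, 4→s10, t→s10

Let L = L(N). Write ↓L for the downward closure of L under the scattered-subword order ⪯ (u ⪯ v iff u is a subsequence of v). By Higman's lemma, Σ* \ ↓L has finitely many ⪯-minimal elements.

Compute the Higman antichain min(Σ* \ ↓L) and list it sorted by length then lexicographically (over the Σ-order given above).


|Q|=12, |F|=3, |δ|=50 (15 ε).
min D↑ (3 st, q0=0, F={2}): 0:4→0,t→1,i→2,2→2,m→0 1:4→2,t→1,i→2,2→2,m→1 2:4→2,t→2,i→2,2→2,m→2 [Hopcroft].
'i': |S_i|=[9, 4] end={s10,s3,s5,s9} rej; 1/1 deletions ∈↓L.
'2': run [9, 5] end={s10,s11,s4,s5,s9} ∉↓L; 1/1 deletions ∈↓L.
't4': N↓-sim [9, 4, 2] end={s10,s5} — reject; 2/2 single-dels accept.
3 minimals (antichain).

Antichain: [i, 2, t4].


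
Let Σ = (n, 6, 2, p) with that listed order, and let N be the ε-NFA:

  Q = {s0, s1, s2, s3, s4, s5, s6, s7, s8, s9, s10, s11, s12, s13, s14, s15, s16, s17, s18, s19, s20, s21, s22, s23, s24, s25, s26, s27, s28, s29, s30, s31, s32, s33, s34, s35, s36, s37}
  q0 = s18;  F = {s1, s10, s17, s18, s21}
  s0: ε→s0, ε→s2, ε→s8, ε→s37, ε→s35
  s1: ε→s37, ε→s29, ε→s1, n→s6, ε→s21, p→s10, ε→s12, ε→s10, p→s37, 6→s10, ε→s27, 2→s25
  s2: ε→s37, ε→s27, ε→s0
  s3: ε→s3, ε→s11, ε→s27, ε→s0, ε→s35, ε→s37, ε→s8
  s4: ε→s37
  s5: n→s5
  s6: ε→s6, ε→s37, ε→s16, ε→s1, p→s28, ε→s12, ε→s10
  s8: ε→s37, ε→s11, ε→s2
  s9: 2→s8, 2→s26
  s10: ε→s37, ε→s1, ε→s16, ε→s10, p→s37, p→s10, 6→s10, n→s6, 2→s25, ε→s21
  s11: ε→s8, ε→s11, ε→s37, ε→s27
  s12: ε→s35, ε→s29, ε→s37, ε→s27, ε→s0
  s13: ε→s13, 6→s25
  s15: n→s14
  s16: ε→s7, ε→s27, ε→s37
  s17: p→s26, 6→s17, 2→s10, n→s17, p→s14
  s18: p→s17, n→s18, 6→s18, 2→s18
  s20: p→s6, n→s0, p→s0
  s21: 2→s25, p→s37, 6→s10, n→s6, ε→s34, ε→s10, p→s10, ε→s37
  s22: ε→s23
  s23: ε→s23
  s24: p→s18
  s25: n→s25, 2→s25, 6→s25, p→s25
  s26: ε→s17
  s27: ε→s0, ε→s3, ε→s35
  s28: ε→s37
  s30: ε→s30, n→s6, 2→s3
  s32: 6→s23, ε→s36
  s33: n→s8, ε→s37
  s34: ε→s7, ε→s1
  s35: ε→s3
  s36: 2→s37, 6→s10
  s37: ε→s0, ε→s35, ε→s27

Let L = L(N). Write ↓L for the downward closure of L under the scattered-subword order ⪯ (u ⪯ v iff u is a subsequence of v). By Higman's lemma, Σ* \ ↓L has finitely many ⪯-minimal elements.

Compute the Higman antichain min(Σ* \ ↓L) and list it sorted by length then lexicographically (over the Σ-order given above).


A = [p22].

|Q|=38, |F|=5, |δ|=113 (69 ε).
min D↑ (4 st, q0=0, F={3}): 0:n→0,6→0,2→0,p→1 1:n→1,6→1,2→2,p→1 2:n→2,6→2,2→3,p→2 3:n→3,6→3,2→3,p→3 (ε-aug+det+¬).
'p22': |S_i|=[23, 22, 19, 1] end={s25} — reject; 3/3 single-dels accept.
1 obstructions.


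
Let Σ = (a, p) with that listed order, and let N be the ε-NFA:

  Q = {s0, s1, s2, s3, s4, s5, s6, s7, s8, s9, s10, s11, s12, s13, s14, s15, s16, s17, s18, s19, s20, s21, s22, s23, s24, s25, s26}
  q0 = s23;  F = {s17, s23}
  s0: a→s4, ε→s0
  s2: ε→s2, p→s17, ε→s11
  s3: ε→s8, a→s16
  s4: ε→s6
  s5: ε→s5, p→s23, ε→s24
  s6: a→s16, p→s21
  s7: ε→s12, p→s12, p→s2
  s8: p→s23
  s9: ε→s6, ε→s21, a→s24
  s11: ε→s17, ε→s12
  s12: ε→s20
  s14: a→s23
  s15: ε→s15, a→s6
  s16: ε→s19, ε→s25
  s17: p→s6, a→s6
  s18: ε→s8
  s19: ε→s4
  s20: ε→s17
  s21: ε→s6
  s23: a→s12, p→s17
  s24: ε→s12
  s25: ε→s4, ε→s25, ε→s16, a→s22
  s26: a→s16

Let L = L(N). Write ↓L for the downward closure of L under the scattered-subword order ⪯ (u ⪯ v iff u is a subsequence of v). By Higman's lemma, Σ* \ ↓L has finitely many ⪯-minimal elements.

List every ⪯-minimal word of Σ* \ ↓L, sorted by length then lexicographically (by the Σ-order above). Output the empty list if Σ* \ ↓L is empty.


Antichain: [aa, ap, pa, pp].

|Q|=27, |F|=2, |δ|=42 (24 ε).
min D↑ (3 st, q0=0, F={2}): 0:a→1,p→1 1:a→2,p→2 2:a→2,p→2 [Hopcroft].
'aa': run [11, 10, 7] end={s16,s19,s21,s22,s25,s4,s6} ∉↓L; 2/2 del acc.
'ap': N↓-sim [11, 10, 7] end={s16,s19,s21,s22,s25,s4,s6} rej; 2/2 deletions ∈↓L.
'pa': N↓-sim [11, 8, 7] end={s16,s19,s21,s22,s25,s4,s6} ∉↓L; 2/2 deletions ∈↓L.
'pp': |S_i|=[11, 8, 7] end={s16,s19,s21,s22,s25,s4,s6} — reject; 2/2 del acc.
4 words, ⪯-incomp.


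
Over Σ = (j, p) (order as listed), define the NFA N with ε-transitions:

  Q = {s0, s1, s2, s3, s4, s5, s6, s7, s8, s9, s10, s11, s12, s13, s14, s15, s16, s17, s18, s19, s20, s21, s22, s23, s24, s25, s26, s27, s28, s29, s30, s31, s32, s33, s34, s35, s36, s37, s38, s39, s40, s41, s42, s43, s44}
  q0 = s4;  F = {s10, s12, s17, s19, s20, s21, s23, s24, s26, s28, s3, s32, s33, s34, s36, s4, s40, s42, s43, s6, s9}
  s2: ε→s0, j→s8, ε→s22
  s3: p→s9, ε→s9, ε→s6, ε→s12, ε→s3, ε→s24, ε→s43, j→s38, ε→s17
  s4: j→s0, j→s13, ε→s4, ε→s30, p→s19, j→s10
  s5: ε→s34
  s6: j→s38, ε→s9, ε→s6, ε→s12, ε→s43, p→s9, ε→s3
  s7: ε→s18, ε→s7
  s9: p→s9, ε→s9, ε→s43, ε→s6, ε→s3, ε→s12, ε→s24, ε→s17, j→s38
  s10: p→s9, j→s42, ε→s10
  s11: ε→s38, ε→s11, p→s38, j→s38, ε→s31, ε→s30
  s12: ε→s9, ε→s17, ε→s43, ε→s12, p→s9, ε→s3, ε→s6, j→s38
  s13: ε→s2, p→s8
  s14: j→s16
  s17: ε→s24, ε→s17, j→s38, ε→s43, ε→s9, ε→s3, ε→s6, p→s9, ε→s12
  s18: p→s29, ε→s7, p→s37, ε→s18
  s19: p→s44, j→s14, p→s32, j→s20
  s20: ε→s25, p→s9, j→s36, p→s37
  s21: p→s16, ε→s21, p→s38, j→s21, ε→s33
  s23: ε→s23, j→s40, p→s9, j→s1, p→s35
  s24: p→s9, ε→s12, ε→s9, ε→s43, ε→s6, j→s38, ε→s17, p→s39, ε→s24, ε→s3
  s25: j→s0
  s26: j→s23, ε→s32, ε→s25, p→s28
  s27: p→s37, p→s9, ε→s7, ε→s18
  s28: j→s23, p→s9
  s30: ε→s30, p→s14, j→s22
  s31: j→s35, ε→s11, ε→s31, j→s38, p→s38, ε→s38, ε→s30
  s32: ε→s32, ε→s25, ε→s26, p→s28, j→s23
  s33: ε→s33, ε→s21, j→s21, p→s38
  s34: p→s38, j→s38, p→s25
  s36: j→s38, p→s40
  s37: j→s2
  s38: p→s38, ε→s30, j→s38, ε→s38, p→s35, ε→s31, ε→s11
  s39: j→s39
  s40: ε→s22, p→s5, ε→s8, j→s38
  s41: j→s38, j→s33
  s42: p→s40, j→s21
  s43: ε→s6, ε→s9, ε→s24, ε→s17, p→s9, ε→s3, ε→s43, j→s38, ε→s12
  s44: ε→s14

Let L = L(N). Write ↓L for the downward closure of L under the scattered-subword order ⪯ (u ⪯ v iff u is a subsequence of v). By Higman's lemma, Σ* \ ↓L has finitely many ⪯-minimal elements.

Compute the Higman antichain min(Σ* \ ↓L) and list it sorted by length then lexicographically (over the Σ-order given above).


|Q|=45, |F|=21, |δ|=160 (86 ε).
min D↑ (14 st, q0=0, F={9}): 0:j→1,p→2 1:j→3,p→4 2:j→5,p→6 3:j→7,p→8 4:j→9,p→4 5:j→10,p→4 6:j→11,p→12 7:j→7,p→9 8:j→9,p→13 9:j→9,p→9 10:j→9,p→8 11:j→8,p→4 12:j→11,p→4 13:j→9,p→9 (ε-aug+det+¬).
'jpj': run [39, 33, 24, 12] end={s0,s11,s14,s16,s2,s22,s30,s31,s35,s38,s39,s8} rej; 3/3 del acc.
'jjjp': run [39, 33, 21, 13, 8] end={s11,s14,s16,s22,s30,s31,s35,s38} — reject; 4/4 del acc.
'pjjj': N↓-sim [39, 33, 28, 18, 11] end={s0,s11,s14,s16,s22,s30,s31,s35,s38,s39,s8} — reject; 4/4 single-dels accept.
'jjppp': N↓-sim [39, 33, 21, 14, 12, 10] end={s0,s11,s14,s16,s22,s25,s30,s31,s35,s38} — reject; 5/5 deletions ∈↓L.
'ppppj': N↓-sim [39, 33, 30, 25, 20, 10] end={s0,s11,s14,s16,s22,s30,s31,s35,s38,s39} ∉↓L; 5/5 del acc.
'ppjjpp': N↓-sim [39, 33, 30, 25, 16, 12, 10] end={s0,s11,s14,s16,s22,s25,s30,s31,s35,s38} rej; 6/6 del acc.
6 obstructions.

A = [jpj, jjjp, pjjj, jjppp, ppppj, ppjjpp].


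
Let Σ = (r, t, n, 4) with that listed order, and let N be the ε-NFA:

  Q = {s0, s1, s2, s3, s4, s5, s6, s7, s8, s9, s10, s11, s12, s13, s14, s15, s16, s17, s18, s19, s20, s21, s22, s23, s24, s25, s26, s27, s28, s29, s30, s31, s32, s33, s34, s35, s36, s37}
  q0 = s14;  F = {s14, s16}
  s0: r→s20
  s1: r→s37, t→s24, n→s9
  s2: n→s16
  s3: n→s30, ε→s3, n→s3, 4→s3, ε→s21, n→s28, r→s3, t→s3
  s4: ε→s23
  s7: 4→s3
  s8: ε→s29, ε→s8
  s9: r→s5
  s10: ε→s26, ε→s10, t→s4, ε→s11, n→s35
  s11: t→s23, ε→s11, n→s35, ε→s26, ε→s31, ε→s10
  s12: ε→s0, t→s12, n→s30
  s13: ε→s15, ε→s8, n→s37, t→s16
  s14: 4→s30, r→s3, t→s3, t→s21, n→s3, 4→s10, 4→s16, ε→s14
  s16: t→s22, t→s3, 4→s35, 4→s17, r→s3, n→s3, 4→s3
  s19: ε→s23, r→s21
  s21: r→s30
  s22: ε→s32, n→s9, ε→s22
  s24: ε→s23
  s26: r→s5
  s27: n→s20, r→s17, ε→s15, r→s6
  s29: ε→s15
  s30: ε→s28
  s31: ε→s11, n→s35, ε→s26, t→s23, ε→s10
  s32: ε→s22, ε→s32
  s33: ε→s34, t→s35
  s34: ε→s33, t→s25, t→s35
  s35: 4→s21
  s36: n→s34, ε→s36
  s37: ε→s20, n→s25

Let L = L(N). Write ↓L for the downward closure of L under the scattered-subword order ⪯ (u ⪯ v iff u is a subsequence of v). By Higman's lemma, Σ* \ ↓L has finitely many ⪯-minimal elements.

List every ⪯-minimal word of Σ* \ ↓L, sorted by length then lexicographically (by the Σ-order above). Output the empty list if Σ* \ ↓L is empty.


min(Σ*\↓L) = [r, t, n, 44].

|Q|=38, |F|=2, |δ|=82 (32 ε).
min D↑ (3 st, q0=0, F={1}): 0:r→1,t→1,n→1,4→2 1:r→1,t→1,n→1,4→1 2:r→1,t→1,n→1,4→1 (ε-aug+det+¬).
'r': run [18, 5] end={s21,s28,s3,s30,s5} rej; 1/1 single-dels accept.
't': |S_i|=[18, 10] end={s21,s22,s23,s28,s3,s30,s32,s4,s5,s9} — reject; 1/1 del acc.
'n': N↓-sim [18, 7] end={s21,s28,s3,s30,s35,s5,s9} — reject; 1/1 deletions ∈↓L.
'44': N↓-sim [18, 17, 6] end={s17,s21,s28,s3,s30,s35} ∉↓L; 2/2 del acc.
4 minimals (antichain).


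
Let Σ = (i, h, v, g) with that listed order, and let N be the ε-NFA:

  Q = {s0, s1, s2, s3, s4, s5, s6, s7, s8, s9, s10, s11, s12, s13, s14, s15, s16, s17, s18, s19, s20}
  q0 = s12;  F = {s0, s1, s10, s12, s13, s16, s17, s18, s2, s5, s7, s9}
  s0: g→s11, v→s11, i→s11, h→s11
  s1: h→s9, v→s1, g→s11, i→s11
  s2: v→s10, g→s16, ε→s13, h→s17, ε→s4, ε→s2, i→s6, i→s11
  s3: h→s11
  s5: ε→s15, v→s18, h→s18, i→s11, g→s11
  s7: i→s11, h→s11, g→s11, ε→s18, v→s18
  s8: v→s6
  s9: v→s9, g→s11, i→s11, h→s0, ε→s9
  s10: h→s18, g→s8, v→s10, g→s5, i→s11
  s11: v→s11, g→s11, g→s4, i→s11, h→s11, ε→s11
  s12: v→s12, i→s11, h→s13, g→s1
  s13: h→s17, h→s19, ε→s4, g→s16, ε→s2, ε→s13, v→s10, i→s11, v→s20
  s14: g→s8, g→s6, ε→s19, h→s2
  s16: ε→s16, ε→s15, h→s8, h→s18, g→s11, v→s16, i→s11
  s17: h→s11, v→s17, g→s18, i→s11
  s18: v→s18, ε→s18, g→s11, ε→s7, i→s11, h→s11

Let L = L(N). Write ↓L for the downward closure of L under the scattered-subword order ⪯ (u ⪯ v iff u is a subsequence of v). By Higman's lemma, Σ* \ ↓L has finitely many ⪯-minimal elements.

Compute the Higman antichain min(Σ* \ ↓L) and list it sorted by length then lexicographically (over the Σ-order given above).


min(Σ*\↓L) = [i, gg, hhh, hvhg, ghhv, hvgvh].

|Q|=21, |F|=12, |δ|=78 (15 ε).
min D↑ (11 st, q0=0, F={1}): 0:i→1,h→2,v→0,g→3 1:i→1,h→1,v→1,g→1 2:i→1,h→4,v→5,g→6 3:i→1,h→7,v→3,g→1 4:i→1,h→1,v→4,g→8 5:i→1,h→8,v→5,g→9 6:i→1,h→8,v→6,g→1 7:i→1,h→10,v→7,g→1 8:i→1,h→1,v→8,g→1 9:i→1,h→8,v→8,g→1 10:i→1,h→1,v→1,g→1.
'i': run [19, 3] end={s11,s4,s6} — reject; 1/1 del acc.
'gg': N↓-sim [19, 12, 2] end={s11,s4} — reject; 2/2 single-dels accept.
'hhh': |S_i|=[19, 17, 9, 2] end={s11,s4} ∉↓L; 3/3 single-dels accept.
'hvhg': N↓-sim [19, 17, 14, 7, 2] end={s11,s4} ∉↓L; 4/4 single-dels accept.
'ghhv': |S_i|=[19, 12, 8, 3, 2] end={s11,s4} rej; 4/4 del acc.
'hvgvh': |S_i|=[19, 17, 14, 8, 5, 2] end={s11,s4} ∉↓L; 5/5 del acc.
6 words, ⪯-incomp.
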